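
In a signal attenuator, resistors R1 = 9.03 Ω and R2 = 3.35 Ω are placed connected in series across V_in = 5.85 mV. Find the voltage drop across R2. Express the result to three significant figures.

Series total: ΣR = 9.03 + 3.35 = 12.38 Ω.
V = V_in · R/ΣR = 5.85 × 0.2706 = 1.583 mV.

V ≈ 1.58 mV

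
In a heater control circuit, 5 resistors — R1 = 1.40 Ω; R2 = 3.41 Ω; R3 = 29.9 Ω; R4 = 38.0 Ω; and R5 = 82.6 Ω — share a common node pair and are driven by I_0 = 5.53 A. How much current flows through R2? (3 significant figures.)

Conductances: ΣG = 1/1.40 + 1/3.41 + 1/29.9 + 1/38.0 + 1/82.6 = 1.079 (1/Ω).
By the current-divider rule, I = I_0 · G_k/ΣG = 5.53 × 0.2717 = 1.502 A.

I ≈ 1.50 A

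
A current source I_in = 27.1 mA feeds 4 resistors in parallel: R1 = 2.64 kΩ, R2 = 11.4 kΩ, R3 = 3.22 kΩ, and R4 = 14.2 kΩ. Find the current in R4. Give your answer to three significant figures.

ΣG = 1/2.64 + 1/11.4 + 1/3.22 + 1/14.2 = 0.8475.
By the current-divider rule, I = I_in · G_k/ΣG = 27.1 × 0.08310 = 2.252 mA.

I ≈ 2.25 mA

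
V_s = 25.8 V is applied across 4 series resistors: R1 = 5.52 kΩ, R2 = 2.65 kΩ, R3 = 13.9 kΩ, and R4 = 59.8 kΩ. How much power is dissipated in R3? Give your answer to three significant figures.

P ≈ 1.38 mW

ΣR = 81.87 kΩ → I = 25.8/81.87 = 0.3151 mA.
V(R3) = I·R = 4.380 V; P = V·I = 4.380 × 0.3151 = 1.380 mW.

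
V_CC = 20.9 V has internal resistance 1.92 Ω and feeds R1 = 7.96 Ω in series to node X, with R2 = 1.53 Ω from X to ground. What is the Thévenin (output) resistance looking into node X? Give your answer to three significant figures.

R_th ≈ 1.32 Ω

R1' = 1.92 + 7.96 = 9.880 Ω (source resistance + R1).
With V_CC suppressed (replaced by a short), R_th = R1' ‖ R2 = (9.880 × 1.53)/(9.880 + 1.53) = 1.325 Ω.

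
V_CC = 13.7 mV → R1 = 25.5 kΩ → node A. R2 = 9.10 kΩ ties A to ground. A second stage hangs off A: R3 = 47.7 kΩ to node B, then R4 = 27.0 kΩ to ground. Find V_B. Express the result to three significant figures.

V_B ≈ 1.20 mV

The second stage (R3 + R4 = 74.70 kΩ) loads node A in parallel with R2.
Effective lower resistance at A: R2 ‖ 74.70 = 8.112 kΩ.
V_A = 13.7 × 8.112/(25.5 + 8.112) = 3.306 mV.
V_B = V_A × 0.3614 = 1.195 mV.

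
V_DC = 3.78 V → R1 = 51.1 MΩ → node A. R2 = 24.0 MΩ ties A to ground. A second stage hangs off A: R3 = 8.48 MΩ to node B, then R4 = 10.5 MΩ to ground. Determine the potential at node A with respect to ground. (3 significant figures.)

V_A ≈ 0.649 V

Looking into the second stage from A: R3 + R4 = 18.98 MΩ appears in parallel with R2.
Effective lower resistance at A: R2 ‖ 18.98 = 10.60 MΩ.
So V_A = 3.78 × 0.1718 = 0.6493 V.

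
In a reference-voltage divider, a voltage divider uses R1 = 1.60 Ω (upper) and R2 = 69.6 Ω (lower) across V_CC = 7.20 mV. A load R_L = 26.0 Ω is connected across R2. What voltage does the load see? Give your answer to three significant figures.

V_out ≈ 6.64 mV

The load sits in parallel with R2, giving an effective lower resistance R2' = R2·R_L/(R2+R_L) = 18.93 Ω.
Voltage divider with the loaded lower leg: V_out = 7.20 × 18.93/(1.60 + 18.93) = 7.20 × 0.9221 = 6.639 mV.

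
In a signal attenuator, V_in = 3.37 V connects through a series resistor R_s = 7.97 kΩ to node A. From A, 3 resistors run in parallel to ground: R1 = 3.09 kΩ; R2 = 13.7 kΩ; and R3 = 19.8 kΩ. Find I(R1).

Equivalent of the parallel group: R_p = 2.237 kΩ.
Node voltage V_A = V_in · R_p/(R_s + R_p) = 3.37 × 0.2191 = 0.7385 V.
Branch current I = V_A/R1 = 0.7385/3.09 = 0.2390 mA.

I ≈ 0.239 mA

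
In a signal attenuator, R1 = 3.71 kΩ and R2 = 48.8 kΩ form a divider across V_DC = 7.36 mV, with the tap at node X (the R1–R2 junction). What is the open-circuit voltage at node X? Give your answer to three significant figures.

V_th ≈ 6.84 mV

V_th is the unloaded tap voltage: V_DC · R2/(R1+R2) = 7.36 × 0.9293 = 6.840 mV.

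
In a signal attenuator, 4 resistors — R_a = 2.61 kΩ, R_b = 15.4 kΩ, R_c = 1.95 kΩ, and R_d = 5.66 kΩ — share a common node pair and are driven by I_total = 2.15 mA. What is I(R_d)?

I ≈ 0.334 mA

ΣG = 1/2.61 + 1/15.4 + 1/1.95 + 1/5.66 = 1.138.
By the current-divider rule, I = I_total · G_k/ΣG = 2.15 × 0.1553 = 0.3339 mA.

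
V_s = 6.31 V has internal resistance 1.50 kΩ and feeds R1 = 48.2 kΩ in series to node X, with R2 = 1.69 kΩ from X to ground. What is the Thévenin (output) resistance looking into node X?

R_th ≈ 1.63 kΩ

R1' = 1.50 + 48.2 = 49.70 kΩ (source resistance + R1).
Looking into X with the source shorted: R_th = R1'·R2/(R1'+R2) = 49.70 × 1.69/51.39 = 1.634 kΩ.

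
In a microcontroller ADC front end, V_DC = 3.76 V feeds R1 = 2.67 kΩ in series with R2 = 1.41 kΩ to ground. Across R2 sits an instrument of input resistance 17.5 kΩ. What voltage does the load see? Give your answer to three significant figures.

R2 ‖ R_L = (1.41 × 17.5)/(1.41 + 17.5) = 1.305 kΩ.
Then V_out = V_DC · R2'/(R1 + R2') = 3.76 × 1.305/3.975 = 1.234 V.

V_out ≈ 1.23 V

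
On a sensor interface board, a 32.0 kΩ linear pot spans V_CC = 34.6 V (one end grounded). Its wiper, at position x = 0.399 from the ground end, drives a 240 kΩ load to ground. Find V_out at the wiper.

Split the track: R_lower = x·R_p = 12.77 kΩ, R_upper = (1−x)·R_p = 19.23 kΩ.
Lower segment in parallel with the load: 12.77 ‖ 240 = 12.12 kΩ.
V_out = 34.6 × 12.12/(19.23 + 12.12) = 13.38 V.

V_out ≈ 13.4 V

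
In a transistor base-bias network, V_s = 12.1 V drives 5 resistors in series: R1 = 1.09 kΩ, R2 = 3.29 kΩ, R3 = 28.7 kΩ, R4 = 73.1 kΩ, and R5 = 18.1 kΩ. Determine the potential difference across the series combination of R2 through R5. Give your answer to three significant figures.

V ≈ 12.0 V

ΣR = 1.09 + 3.29 + 28.7 + 73.1 + 18.1 = 124.3 kΩ.
R_{R2..R5} = 3.29 + 28.7 + 73.1 + 18.1 = 123.2 kΩ.
Voltage divider: V = V_s · (123.2 / 124.3) = 12.1 × 0.9912 = 11.99 V.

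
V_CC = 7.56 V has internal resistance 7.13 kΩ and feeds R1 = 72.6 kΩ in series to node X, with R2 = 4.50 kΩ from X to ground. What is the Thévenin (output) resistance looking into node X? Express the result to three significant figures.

R1' = 7.13 + 72.6 = 79.73 kΩ (source resistance + R1).
Zeroing V_CC shorts the top of R1' to ground, so R_th = R1' ‖ R2 = 4.260 kΩ.

R_th ≈ 4.26 kΩ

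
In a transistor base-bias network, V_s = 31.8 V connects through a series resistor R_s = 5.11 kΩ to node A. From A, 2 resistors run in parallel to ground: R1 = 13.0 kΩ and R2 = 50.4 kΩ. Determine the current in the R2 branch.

Equivalent of the parallel group: R_p = 10.33 kΩ.
V_A by voltage divider: V_A = 31.8 × 10.33/(5.11 + 10.33) = 21.28 V.
Branch current I = V_A/R2 = 21.28/50.4 = 0.4222 mA.

I ≈ 0.422 mA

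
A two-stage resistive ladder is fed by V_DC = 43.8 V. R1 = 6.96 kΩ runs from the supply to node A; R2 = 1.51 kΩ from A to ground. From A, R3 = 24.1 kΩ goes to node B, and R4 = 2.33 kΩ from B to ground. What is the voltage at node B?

V_B ≈ 0.658 V

Looking into the second stage from A: R3 + R4 = 26.43 kΩ appears in parallel with R2.
Effective lower resistance at A: R2 ‖ 26.43 = 1.428 kΩ.
First divider: V_A = V_DC · 1.428/(6.96 + 1.428) = 7.458 V.
Then the unloaded second divider: V_B = V_A × R4/(R3+R4) = 7.458 × 0.08816 = 0.6575 V.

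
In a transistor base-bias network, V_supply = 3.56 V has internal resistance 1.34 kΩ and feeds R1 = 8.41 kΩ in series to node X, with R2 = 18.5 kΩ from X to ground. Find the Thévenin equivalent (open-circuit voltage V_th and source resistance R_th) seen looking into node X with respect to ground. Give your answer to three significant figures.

V_th ≈ 2.33 V, R_th ≈ 6.38 kΩ

R1' = 1.34 + 8.41 = 9.750 kΩ (source resistance + R1).
V_th is the unloaded tap voltage: V_supply · R2/(R1'+R2) = 3.56 × 0.6549 = 2.331 V.
Zeroing V_supply shorts the top of R1' to ground, so R_th = R1' ‖ R2 = 6.385 kΩ.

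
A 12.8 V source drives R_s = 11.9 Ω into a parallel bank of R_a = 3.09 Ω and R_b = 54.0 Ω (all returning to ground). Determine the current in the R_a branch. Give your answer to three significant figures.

I ≈ 0.817 A

Combine the parallel branches: R_p = (1/3.09 + 1/54.0)⁻¹ = 2.923 Ω.
V_A = 12.8 × 2.923/14.82 = 2.524 V.
I(R_a) = V_A / R_a = 2.524/3.09 = 0.8168 A.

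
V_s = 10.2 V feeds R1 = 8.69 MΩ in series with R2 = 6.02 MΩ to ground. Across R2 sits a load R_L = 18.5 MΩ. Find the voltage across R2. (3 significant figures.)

V_out ≈ 3.50 V

R2 ‖ R_L = (6.02 × 18.5)/(6.02 + 18.5) = 4.542 MΩ.
Voltage divider with the loaded lower leg: V_out = 10.2 × 4.542/(8.69 + 4.542) = 10.2 × 0.3433 = 3.501 V.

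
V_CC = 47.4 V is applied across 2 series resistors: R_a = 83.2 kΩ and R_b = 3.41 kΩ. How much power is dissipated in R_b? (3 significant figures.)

ΣR = 86.61 kΩ → I = 47.4/86.61 = 0.5473 mA.
P(R_b) = I²·R_b = (0.5473)² × 3.41 = 1.021 mW.

P ≈ 1.02 mW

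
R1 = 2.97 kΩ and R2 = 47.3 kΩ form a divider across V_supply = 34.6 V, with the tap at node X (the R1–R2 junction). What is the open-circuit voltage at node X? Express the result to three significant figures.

V_th ≈ 32.6 V

Open-circuit (no load on X): V_th = V_supply · R2/(R1 + R2) = 34.6 × 47.3/(2.970 + 47.3) = 32.56 V.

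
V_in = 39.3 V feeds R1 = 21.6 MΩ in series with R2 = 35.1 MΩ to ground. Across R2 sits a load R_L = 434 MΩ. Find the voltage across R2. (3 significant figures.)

The load sits in parallel with R2, giving an effective lower resistance R2' = R2·R_L/(R2+R_L) = 32.47 MΩ.
Then V_out = V_in · R2'/(R1 + R2') = 39.3 × 32.47/54.07 = 23.60 V.

V_out ≈ 23.6 V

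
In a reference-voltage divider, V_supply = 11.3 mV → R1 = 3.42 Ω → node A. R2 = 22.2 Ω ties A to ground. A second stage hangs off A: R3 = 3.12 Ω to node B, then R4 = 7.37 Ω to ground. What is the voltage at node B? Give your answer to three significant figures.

Node A sees R2 in parallel with the series input of stage 2, R3 + R4 = 10.49 Ω.
Effective lower resistance at A: R2 ‖ 10.49 = 7.124 Ω.
First divider: V_A = V_supply · 7.124/(3.42 + 7.124) = 7.635 mV.
Stage 2 is unloaded, so V_B = V_A · R4/(R3+R4) = 7.635 × 7.37/10.49 = 5.364 mV.

V_B ≈ 5.36 mV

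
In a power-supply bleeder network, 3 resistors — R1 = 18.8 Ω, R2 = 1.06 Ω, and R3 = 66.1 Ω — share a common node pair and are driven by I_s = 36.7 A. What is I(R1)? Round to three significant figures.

I ≈ 1.93 A

Conductances: ΣG = 1/18.8 + 1/1.06 + 1/66.1 = 1.012 (1/Ω).
Current divider: I(R1) = I_s · G_k/ΣG = 36.7 × (0.05319/1.012) = 36.7 × 0.05258 = 1.930 A.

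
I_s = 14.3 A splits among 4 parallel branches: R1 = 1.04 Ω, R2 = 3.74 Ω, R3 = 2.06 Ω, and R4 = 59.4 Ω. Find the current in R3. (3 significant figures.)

I ≈ 4.01 A

Total conductance ΣG = 1/1.04 + 1/3.74 + 1/2.06 + 1/59.4 = 1.731 (units of 1/Ω).
Current divider: I(R3) = I_s · G_k/ΣG = 14.3 × (0.4854/1.731) = 14.3 × 0.2804 = 4.010 A.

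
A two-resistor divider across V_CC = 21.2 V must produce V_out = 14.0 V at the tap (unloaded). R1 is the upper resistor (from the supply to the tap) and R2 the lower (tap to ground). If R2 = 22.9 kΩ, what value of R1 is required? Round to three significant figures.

The divider ratio is R2/(R1+R2) = 14.0/21.2 = 0.6604.
Rearranging, R1 = R2·(1−k)/k = 22.9 × 0.5143 = 11.78 kΩ.

R1 ≈ 11.8 kΩ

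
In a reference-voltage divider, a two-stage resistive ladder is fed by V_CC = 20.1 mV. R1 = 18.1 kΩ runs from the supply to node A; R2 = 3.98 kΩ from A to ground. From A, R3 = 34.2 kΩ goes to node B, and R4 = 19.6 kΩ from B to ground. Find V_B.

V_B ≈ 1.24 mV

The second stage (R3 + R4 = 53.80 kΩ) loads node A in parallel with R2.
Effective lower resistance at A: R2 ‖ 53.80 = 3.706 kΩ.
V_A = 20.1 × 3.706/(18.1 + 3.706) = 3.416 mV.
Then the unloaded second divider: V_B = V_A × R4/(R3+R4) = 3.416 × 0.3643 = 1.244 mV.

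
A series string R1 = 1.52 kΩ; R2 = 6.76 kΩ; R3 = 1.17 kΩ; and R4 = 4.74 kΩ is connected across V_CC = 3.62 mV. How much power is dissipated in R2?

P ≈ 0.440 nW

ΣR = 14.19 kΩ → I = 3.62/14.19 = 0.2551 µA.
V(R2) = I·R = 1.725 mV; P = V·I = 1.725 × 0.2551 = 0.4399 nW.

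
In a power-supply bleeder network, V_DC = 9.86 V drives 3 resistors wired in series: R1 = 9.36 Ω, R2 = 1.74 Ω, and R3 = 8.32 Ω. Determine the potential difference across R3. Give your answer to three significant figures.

Series total: ΣR = 9.36 + 1.74 + 8.32 = 19.42 Ω.
V = V_DC · R/ΣR = 9.86 × 0.4284 = 4.224 V.

V ≈ 4.22 V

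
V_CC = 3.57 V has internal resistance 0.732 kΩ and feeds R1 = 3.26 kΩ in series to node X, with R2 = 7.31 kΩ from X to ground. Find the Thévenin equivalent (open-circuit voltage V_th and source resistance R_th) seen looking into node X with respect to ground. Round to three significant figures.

V_th ≈ 2.31 V, R_th ≈ 2.58 kΩ

R1' = 0.732 + 3.26 = 3.992 kΩ (source resistance + R1).
Open-circuit (no load on X): V_th = V_CC · R2/(R1' + R2) = 3.57 × 7.31/(3.992 + 7.31) = 2.309 V.
With V_CC suppressed (replaced by a short), R_th = R1' ‖ R2 = (3.992 × 7.31)/(3.992 + 7.31) = 2.582 kΩ.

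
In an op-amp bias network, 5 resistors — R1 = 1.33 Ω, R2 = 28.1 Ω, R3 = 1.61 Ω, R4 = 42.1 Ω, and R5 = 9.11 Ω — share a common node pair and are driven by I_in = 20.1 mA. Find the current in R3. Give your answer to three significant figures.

I ≈ 8.10 mA

ΣG = 1/1.33 + 1/28.1 + 1/1.61 + 1/42.1 + 1/9.11 = 1.542.
By the current-divider rule, I = I_in · G_k/ΣG = 20.1 × 0.4028 = 8.096 mA.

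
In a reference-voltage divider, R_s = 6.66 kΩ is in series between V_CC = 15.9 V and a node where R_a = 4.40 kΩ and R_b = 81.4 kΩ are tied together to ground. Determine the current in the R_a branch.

Combine the parallel branches: R_p = (1/4.40 + 1/81.4)⁻¹ = 4.174 kΩ.
V_A by voltage divider: V_A = 15.9 × 4.174/(6.66 + 4.174) = 6.126 V.
Branch current I = V_A/R_a = 6.126/4.40 = 1.392 mA.
(Check via current divider: I_total = 1.468 mA; share G_k/ΣG = 0.9487 → same result.)

I ≈ 1.39 mA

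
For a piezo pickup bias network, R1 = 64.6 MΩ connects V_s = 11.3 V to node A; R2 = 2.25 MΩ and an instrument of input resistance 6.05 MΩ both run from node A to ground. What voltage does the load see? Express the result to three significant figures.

The load sits in parallel with R2, giving an effective lower resistance R2' = R2·R_L/(R2+R_L) = 1.640 MΩ.
Voltage divider with the loaded lower leg: V_out = 11.3 × 1.640/(64.6 + 1.640) = 11.3 × 0.02476 = 0.2798 V.
(Unloaded it would be 0.380 V; the load pulls it down.)

V_out ≈ 0.280 V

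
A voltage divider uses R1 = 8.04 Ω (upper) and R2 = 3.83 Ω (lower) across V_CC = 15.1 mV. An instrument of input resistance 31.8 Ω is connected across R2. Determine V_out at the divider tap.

The load sits in parallel with R2, giving an effective lower resistance R2' = R2·R_L/(R2+R_L) = 3.418 Ω.
Now apply the divider: V_out = 15.1 × 0.2983 = 4.505 mV.

V_out ≈ 4.50 mV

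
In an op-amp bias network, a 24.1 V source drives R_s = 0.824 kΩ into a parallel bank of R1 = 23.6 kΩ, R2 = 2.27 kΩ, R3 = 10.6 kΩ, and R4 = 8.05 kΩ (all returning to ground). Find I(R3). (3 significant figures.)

I ≈ 1.44 mA

Equivalent of the parallel group: R_p = 1.426 kΩ.
Node voltage V_A = V_s · R_p/(R_s + R_p) = 24.1 × 0.6337 = 15.27 V.
I(R3) = V_A / R3 = 15.27/10.6 = 1.441 mA.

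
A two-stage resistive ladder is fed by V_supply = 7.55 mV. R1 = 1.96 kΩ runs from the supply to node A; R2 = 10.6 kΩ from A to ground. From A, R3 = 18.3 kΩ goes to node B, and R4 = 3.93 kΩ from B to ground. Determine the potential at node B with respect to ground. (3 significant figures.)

V_B ≈ 1.05 mV

The second stage (R3 + R4 = 22.23 kΩ) loads node A in parallel with R2.
Effective lower resistance at A: R2 ‖ 22.23 = 7.178 kΩ.
So V_A = 7.55 × 0.7855 = 5.931 mV.
V_B = V_A × 0.1768 = 1.048 mV.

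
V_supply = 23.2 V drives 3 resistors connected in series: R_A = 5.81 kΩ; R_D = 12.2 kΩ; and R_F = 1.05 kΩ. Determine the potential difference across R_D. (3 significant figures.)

Total series resistance ΣR = 5.81 + 12.2 + 1.05 = 19.06 kΩ.
V = V_supply · R/ΣR = 23.2 × 0.6401 = 14.85 V.

V ≈ 14.8 V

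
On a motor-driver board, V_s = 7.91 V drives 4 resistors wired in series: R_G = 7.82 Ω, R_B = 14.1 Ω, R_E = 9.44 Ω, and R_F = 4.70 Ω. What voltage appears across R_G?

ΣR = 7.82 + 14.1 + 9.44 + 4.70 = 36.06 Ω.
V = V_s · R/ΣR = 7.91 × 0.2169 = 1.715 V.

V ≈ 1.72 V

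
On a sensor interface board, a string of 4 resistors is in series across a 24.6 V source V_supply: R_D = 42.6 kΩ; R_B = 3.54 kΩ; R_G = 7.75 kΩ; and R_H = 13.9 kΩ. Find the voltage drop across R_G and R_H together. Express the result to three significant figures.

Total series resistance ΣR = 42.6 + 3.54 + 7.75 + 13.9 = 67.79 kΩ.
R_{R_G..R_H} = 7.75 + 13.9 = 21.65 kΩ.
Voltage divider: V = V_supply · (21.65 / 67.79) = 24.6 × 0.3194 = 7.856 V.

V ≈ 7.86 V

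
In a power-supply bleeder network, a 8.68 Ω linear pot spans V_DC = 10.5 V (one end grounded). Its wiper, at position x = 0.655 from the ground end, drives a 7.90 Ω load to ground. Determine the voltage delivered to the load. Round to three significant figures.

V_out ≈ 5.51 V

The pot divides into 2.995 Ω above the wiper and 5.685 Ω below.
(x·R_p) ‖ R_L = 3.306 Ω.
Then V_out = V_DC · 3.306/(2.995 + 3.306) = 5.510 V.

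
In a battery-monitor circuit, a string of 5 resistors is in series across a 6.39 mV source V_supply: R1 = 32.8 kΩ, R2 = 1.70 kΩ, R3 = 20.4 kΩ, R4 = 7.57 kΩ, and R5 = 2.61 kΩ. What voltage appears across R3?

ΣR = 32.8 + 1.70 + 20.4 + 7.57 + 2.61 = 65.08 kΩ.
Voltage divider: V = V_supply · (20.40 / 65.08) = 6.39 × 0.3135 = 2.003 mV.

V ≈ 2.00 mV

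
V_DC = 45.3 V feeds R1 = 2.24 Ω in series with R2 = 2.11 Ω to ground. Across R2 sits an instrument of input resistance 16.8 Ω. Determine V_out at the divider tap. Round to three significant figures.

V_out ≈ 20.6 V

First combine the lower leg with the load: R2 ‖ R_L = 1.875 Ω.
Voltage divider with the loaded lower leg: V_out = 45.3 × 1.875/(2.24 + 1.875) = 45.3 × 0.4556 = 20.64 V.
(Unloaded it would be 22.0 V; the load pulls it down.)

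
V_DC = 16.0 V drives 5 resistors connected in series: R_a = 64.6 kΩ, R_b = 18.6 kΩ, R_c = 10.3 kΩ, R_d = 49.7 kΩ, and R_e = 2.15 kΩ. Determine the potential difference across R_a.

V ≈ 7.11 V

Series total: ΣR = 64.6 + 18.6 + 10.3 + 49.7 + 2.15 = 145.3 kΩ.
V = V_DC · R/ΣR = 16.0 × 0.4444 = 7.111 V.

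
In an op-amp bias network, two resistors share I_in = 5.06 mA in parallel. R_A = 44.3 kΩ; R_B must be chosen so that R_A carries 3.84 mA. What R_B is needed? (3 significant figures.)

The fraction through R_A equals R_B/(R_A+R_B).
3.84/5.06 = R_B/(R_A + R_B) → R_B = R_A · (0.7589)/(1 − 0.7589) = 44.3 × 3.148 = 139.4 kΩ.

R_B ≈ 139 kΩ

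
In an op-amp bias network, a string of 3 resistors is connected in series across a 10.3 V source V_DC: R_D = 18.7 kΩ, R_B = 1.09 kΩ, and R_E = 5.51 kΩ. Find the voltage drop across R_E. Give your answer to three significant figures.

V ≈ 2.24 V

ΣR = 18.7 + 1.09 + 5.51 = 25.30 kΩ.
By the voltage-divider rule, V = 10.3 × 5.510/25.30 = 2.243 V.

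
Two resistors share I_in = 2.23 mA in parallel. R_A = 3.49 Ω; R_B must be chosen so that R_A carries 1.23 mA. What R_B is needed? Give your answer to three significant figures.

R_B ≈ 4.29 Ω

Two-branch current divider: I_A = I_in · R_B/(R_A + R_B).
With f = 0.5516, R_B = R_A · f/(1−f) = 3.49 × 1.230 = 4.293 Ω.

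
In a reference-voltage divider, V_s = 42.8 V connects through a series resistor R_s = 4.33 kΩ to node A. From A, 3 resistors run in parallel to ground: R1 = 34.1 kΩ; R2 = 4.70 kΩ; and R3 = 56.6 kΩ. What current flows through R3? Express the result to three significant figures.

Equivalent of the parallel group: R_p = 3.850 kΩ.
Node voltage V_A = V_s · R_p/(R_s + R_p) = 42.8 × 0.4706 = 20.14 V.
I(R3) = V_A / R3 = 20.14/56.6 = 0.3559 mA.

I ≈ 0.356 mA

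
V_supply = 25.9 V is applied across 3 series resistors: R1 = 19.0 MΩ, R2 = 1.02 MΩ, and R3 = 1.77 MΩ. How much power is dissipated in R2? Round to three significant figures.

P ≈ 1.44 µW

The common current is I = 25.9/21.79 = 1.189 µA.
P(R2) = I²·R2 = (1.189)² × 1.02 = 1.441 µW.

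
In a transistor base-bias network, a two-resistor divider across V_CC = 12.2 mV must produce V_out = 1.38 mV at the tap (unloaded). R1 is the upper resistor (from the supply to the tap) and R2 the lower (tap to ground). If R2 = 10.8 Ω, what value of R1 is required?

The divider ratio is R2/(R1+R2) = 1.38/12.2 = 0.1131.
So R1 = R2 · (V_CC/V_out − 1) = 10.8 × (12.2/1.38 − 1) = 10.8 × 7.841 = 84.68 Ω.

R1 ≈ 84.7 Ω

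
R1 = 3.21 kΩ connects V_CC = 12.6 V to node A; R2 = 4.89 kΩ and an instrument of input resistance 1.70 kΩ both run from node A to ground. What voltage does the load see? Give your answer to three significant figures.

V_out ≈ 3.55 V

R2 ‖ R_L = (4.89 × 1.70)/(4.89 + 1.70) = 1.261 kΩ.
Then V_out = V_CC · R2'/(R1 + R2') = 12.6 × 1.261/4.471 = 3.555 V.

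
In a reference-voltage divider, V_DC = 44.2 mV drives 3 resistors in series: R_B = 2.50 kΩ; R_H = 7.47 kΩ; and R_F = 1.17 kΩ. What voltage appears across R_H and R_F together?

V ≈ 34.3 mV

Series total: ΣR = 2.50 + 7.47 + 1.17 = 11.14 kΩ.
R_{R_H..R_F} = 7.47 + 1.17 = 8.640 kΩ.
By the voltage-divider rule, V = 44.2 × 8.640/11.14 = 34.28 mV.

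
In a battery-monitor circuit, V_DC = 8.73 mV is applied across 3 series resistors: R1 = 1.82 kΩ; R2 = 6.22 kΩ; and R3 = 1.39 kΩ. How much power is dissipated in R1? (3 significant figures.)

P ≈ 1.56 nW

ΣR = 9.430 kΩ → I = 8.73/9.430 = 0.9258 µA.
P = I²R = 0.8570 × 1.82 = 1.560 nW.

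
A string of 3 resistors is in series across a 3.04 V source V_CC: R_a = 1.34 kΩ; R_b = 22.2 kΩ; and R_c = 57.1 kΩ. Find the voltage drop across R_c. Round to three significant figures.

V ≈ 2.15 V

Total series resistance ΣR = 1.34 + 22.2 + 57.1 = 80.64 kΩ.
V = V_CC · R/ΣR = 3.04 × 0.7081 = 2.153 V.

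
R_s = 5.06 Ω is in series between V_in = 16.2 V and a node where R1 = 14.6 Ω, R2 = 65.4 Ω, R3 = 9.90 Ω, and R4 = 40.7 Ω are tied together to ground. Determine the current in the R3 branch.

Equivalent of the parallel group: R_p = 4.776 Ω.
Node voltage V_A = V_in · R_p/(R_s + R_p) = 16.2 × 0.4856 = 7.866 V.
Branch current I = V_A/R3 = 7.866/9.90 = 0.7946 A.

I ≈ 0.795 A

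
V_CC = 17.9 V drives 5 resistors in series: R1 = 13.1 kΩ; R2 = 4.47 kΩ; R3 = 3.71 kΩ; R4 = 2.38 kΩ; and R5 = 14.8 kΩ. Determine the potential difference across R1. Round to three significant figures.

Total series resistance ΣR = 13.1 + 4.47 + 3.71 + 2.38 + 14.8 = 38.46 kΩ.
Voltage divider: V = V_CC · (13.10 / 38.46) = 17.9 × 0.3406 = 6.097 V.

V ≈ 6.10 V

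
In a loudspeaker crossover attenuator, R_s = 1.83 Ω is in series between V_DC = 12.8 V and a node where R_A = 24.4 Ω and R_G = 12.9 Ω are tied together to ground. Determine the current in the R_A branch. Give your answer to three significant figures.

Equivalent of the parallel group: R_p = 8.439 Ω.
Node voltage V_A = V_DC · R_p/(R_s + R_p) = 12.8 × 0.8218 = 10.52 V.
Branch current I = V_A/R_A = 10.52/24.4 = 0.4311 A.

I ≈ 0.431 A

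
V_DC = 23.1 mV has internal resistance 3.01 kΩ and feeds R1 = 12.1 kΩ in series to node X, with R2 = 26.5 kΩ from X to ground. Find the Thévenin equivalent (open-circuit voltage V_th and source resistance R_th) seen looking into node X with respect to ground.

R1' = 3.01 + 12.1 = 15.11 kΩ (source resistance + R1).
Open-circuit (no load on X): V_th = V_DC · R2/(R1' + R2) = 23.1 × 26.5/(15.11 + 26.5) = 14.71 mV.
Zeroing V_DC shorts the top of R1' to ground, so R_th = R1' ‖ R2 = 9.623 kΩ.

V_th ≈ 14.7 mV, R_th ≈ 9.62 kΩ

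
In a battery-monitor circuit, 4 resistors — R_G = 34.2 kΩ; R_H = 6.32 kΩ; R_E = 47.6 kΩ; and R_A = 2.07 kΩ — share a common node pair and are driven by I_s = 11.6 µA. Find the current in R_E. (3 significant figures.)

I ≈ 0.352 µA

ΣG = 1/34.2 + 1/6.32 + 1/47.6 + 1/2.07 = 0.6916.
Current divider: I(R_E) = I_s · G_k/ΣG = 11.6 × (0.02101/0.6916) = 11.6 × 0.03038 = 0.3524 µA.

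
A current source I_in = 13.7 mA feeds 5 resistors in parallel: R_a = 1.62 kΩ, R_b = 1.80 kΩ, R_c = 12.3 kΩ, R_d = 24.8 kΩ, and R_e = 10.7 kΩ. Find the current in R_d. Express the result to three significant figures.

I ≈ 0.398 mA

Conductances: ΣG = 1/1.62 + 1/1.80 + 1/12.3 + 1/24.8 + 1/10.7 = 1.388 (1/kΩ).
By the current-divider rule, I = I_in · G_k/ΣG = 13.7 × 0.02905 = 0.3980 mA.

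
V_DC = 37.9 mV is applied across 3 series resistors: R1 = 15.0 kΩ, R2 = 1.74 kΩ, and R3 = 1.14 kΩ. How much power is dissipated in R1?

P ≈ 67.4 nW

Series current I = V_DC/ΣR = 37.9/17.88 = 2.120 µA.
V(R1) = I·R = 31.80 mV; P = V·I = 31.80 × 2.120 = 67.40 nW.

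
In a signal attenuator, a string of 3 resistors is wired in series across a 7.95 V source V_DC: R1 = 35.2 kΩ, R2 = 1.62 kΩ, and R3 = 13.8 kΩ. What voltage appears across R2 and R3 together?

Total series resistance ΣR = 35.2 + 1.62 + 13.8 = 50.62 kΩ.
R_{R2..R3} = 1.62 + 13.8 = 15.42 kΩ.
V = V_DC · R/ΣR = 7.95 × 0.3046 = 2.422 V.

V ≈ 2.42 V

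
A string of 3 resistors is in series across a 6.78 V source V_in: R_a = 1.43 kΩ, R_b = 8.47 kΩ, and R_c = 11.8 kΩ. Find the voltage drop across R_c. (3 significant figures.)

V ≈ 3.69 V

Total series resistance ΣR = 1.43 + 8.47 + 11.8 = 21.70 kΩ.
V = V_in · R/ΣR = 6.78 × 0.5438 = 3.687 V.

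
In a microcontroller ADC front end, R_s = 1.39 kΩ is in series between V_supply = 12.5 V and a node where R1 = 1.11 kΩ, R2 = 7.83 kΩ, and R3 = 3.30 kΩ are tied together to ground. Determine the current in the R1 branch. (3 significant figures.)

Combine the parallel branches: R_p = (1/1.11 + 1/7.83 + 1/3.30)⁻¹ = 0.7510 kΩ.
V_A = 12.5 × 0.7510/2.141 = 4.384 V.
Branch current I = V_A/R1 = 4.384/1.11 = 3.950 mA.

I ≈ 3.95 mA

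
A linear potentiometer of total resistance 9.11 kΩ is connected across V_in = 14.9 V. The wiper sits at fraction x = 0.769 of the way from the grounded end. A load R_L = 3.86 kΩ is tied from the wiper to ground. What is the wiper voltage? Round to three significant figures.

V_out ≈ 8.07 V

Lower segment x·R_p = 7.006 kΩ; upper segment (1−x)·R_p = 2.104 kΩ.
(x·R_p) ‖ R_L = 2.489 kΩ.
Loaded-divider output: V_out = 14.9 × 0.5418 = 8.073 V.
(Unloaded: V_out = x·V_in = 11.5 V.)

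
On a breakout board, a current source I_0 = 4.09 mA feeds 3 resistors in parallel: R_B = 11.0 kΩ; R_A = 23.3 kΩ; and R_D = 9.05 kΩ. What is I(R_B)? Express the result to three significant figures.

Conductances: ΣG = 1/11.0 + 1/23.3 + 1/9.05 = 0.2443 (1/kΩ).
R_B takes the fraction G_k/ΣG = 0.09091/0.2443 = 0.3721, so I = 4.09 × 0.3721 = 1.522 mA.

I ≈ 1.52 mA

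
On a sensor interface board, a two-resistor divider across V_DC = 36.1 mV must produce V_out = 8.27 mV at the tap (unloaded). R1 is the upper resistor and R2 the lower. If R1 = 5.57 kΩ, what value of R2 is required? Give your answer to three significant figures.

Required fraction k = V_out/V_DC = 0.2291.
So R2 = R1 · V_out/(V_DC − V_out) = 5.57 × 8.27/(36.1 − 8.27) = 5.57 × 0.2972 = 1.655 kΩ.

R2 ≈ 1.66 kΩ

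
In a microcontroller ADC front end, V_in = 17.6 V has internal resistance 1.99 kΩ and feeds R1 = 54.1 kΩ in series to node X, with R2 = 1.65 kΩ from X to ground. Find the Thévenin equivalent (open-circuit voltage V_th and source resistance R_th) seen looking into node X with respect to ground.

V_th ≈ 0.503 V, R_th ≈ 1.60 kΩ

R1' = 1.99 + 54.1 = 56.09 kΩ (source resistance + R1).
Open-circuit (no load on X): V_th = V_in · R2/(R1' + R2) = 17.6 × 1.65/(56.09 + 1.65) = 0.5029 V.
Looking into X with the source shorted: R_th = R1'·R2/(R1'+R2) = 56.09 × 1.65/57.74 = 1.603 kΩ.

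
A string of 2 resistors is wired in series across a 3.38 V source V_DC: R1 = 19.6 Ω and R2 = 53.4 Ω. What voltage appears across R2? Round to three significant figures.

ΣR = 19.6 + 53.4 = 73.00 Ω.
Voltage divider: V = V_DC · (53.40 / 73.00) = 3.38 × 0.7315 = 2.472 V.

V ≈ 2.47 V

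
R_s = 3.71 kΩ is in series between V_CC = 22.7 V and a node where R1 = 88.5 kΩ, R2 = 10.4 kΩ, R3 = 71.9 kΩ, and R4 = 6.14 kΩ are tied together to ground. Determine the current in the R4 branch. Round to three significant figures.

I ≈ 1.80 mA

Parallel bank: R_p = 1/(1/88.5 + 1/10.4 + 1/71.9 + 1/6.14) = 3.518 kΩ.
V_A = 22.7 × 3.518/7.228 = 11.05 V.
Branch current I = V_A/R4 = 11.05/6.14 = 1.800 mA.
(Equivalently: I_total = 3.140 mA, then current-divider fraction G_k/ΣG = 0.5730.)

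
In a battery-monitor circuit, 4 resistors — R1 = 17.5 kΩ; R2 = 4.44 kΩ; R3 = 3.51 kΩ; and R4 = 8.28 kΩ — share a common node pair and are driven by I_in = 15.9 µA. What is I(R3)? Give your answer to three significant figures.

Total conductance ΣG = 1/17.5 + 1/4.44 + 1/3.51 + 1/8.28 = 0.6880 (units of 1/kΩ).
Current divider: I(R3) = I_in · G_k/ΣG = 15.9 × (0.2849/0.6880) = 15.9 × 0.4141 = 6.584 µA.

I ≈ 6.58 µA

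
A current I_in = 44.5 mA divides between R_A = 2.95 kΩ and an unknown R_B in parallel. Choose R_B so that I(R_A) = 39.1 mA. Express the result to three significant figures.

R_B ≈ 21.4 kΩ

The fraction through R_A equals R_B/(R_A+R_B).
With f = 0.8787, R_B = R_A · f/(1−f) = 2.95 × 7.241 = 21.36 kΩ.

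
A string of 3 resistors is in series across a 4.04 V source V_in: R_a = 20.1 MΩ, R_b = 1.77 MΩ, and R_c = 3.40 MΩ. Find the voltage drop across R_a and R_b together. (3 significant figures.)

V ≈ 3.50 V

Series total: ΣR = 20.1 + 1.77 + 3.40 = 25.27 MΩ.
R_{R_a..R_b} = 20.1 + 1.77 = 21.87 MΩ.
V = V_in · R/ΣR = 4.04 × 0.8655 = 3.496 V.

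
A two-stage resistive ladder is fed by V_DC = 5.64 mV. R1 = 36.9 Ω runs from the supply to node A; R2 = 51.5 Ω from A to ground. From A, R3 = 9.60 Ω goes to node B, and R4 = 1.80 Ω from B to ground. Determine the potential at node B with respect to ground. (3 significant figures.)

V_B ≈ 0.180 mV

Looking into the second stage from A: R3 + R4 = 11.40 Ω appears in parallel with R2.
Effective lower resistance at A: R2 ‖ 11.40 = 9.334 Ω.
So V_A = 5.64 × 0.2019 = 1.139 mV.
V_B = V_A × 0.1579 = 0.1798 mV.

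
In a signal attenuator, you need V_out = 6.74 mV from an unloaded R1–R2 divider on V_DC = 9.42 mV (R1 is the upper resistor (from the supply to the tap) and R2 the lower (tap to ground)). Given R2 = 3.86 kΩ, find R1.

R1 ≈ 1.53 kΩ

The divider ratio is R2/(R1+R2) = 6.74/9.42 = 0.7155.
Rearranging, R1 = R2·(1−k)/k = 3.86 × 0.3976 = 1.535 kΩ.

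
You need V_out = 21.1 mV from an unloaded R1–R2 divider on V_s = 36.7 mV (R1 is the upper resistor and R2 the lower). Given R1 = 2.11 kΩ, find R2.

Required fraction k = V_out/V_s = 0.5749.
Rearranging, R2 = R1·k/(1−k) = 2.11 × 1.353 = 2.854 kΩ.

R2 ≈ 2.85 kΩ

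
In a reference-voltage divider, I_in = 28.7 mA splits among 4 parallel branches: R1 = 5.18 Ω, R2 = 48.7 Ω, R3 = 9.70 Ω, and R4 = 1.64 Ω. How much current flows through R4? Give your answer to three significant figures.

I ≈ 18.9 mA

ΣG = 1/5.18 + 1/48.7 + 1/9.70 + 1/1.64 = 0.9264.
Current divider: I(R4) = I_in · G_k/ΣG = 28.7 × (0.6098/0.9264) = 28.7 × 0.6582 = 18.89 mA.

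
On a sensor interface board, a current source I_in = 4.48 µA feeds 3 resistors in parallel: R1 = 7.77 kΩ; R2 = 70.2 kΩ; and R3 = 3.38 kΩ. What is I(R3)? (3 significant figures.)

Conductances: ΣG = 1/7.77 + 1/70.2 + 1/3.38 = 0.4388 (1/kΩ).
Current divider: I(R3) = I_in · G_k/ΣG = 4.48 × (0.2959/0.4388) = 4.48 × 0.6742 = 3.021 µA.

I ≈ 3.02 µA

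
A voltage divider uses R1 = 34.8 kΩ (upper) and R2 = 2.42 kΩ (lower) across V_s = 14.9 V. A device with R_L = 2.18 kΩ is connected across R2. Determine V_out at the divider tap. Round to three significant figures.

R2 ‖ R_L = (2.42 × 2.18)/(2.42 + 2.18) = 1.147 kΩ.
Voltage divider with the loaded lower leg: V_out = 14.9 × 1.147/(34.8 + 1.147) = 14.9 × 0.03190 = 0.4754 V.

V_out ≈ 0.475 V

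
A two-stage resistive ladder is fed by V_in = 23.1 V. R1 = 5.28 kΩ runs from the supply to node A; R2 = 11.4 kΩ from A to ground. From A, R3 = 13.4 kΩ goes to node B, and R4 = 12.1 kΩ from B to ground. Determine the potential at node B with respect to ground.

V_B ≈ 6.56 V

Looking into the second stage from A: R3 + R4 = 25.50 kΩ appears in parallel with R2.
Effective lower resistance at A: R2 ‖ 25.50 = 7.878 kΩ.
So V_A = 23.1 × 0.5987 = 13.83 V.
Stage 2 is unloaded, so V_B = V_A · R4/(R3+R4) = 13.83 × 12.1/25.50 = 6.563 V.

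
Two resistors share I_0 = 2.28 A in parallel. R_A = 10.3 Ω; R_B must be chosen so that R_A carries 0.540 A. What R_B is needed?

R_B ≈ 3.20 Ω

Two-branch current divider: I_A = I_0 · R_B/(R_A + R_B).
With f = 0.2368, R_B = R_A · f/(1−f) = 10.3 × 0.3103 = 3.197 Ω.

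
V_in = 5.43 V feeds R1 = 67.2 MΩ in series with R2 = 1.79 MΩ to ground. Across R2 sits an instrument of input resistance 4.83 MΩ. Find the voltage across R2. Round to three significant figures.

First combine the lower leg with the load: R2 ‖ R_L = 1.306 MΩ.
Then V_out = V_in · R2'/(R1 + R2') = 5.43 × 1.306/68.51 = 0.1035 V.

V_out ≈ 0.104 V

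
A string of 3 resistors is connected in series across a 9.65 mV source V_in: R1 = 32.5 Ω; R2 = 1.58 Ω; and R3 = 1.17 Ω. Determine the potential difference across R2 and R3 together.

Total series resistance ΣR = 32.5 + 1.58 + 1.17 = 35.25 Ω.
R_{R2..R3} = 1.58 + 1.17 = 2.750 Ω.
V = V_in · R/ΣR = 9.65 × 0.07801 = 0.7528 mV.

V ≈ 0.753 mV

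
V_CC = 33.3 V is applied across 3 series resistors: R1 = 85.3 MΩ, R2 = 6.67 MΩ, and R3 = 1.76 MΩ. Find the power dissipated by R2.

The common current is I = 33.3/93.73 = 0.3553 µA.
V(R2) = I·R = 2.370 V; P = V·I = 2.370 × 0.3553 = 0.8419 µW.

P ≈ 0.842 µW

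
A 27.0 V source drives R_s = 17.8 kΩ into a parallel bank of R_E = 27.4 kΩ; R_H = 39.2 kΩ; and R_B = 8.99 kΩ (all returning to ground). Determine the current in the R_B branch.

Parallel bank: R_p = 1/(1/27.4 + 1/39.2 + 1/8.99) = 5.772 kΩ.
V_A by voltage divider: V_A = 27.0 × 5.772/(17.8 + 5.772) = 6.612 V.
Branch current I = V_A/R_B = 6.612/8.99 = 0.7354 mA.
(Equivalently: I_total = 1.145 mA, then current-divider fraction G_k/ΣG = 0.6421.)

I ≈ 0.735 mA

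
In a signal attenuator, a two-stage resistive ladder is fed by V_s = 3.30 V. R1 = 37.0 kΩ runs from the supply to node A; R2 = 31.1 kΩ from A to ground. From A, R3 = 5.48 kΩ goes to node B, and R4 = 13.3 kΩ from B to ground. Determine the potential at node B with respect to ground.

The second stage (R3 + R4 = 18.78 kΩ) loads node A in parallel with R2.
Effective lower resistance at A: R2 ‖ 18.78 = 11.71 kΩ.
V_A = 3.30 × 11.71/(37.0 + 11.71) = 0.7933 V.
Then the unloaded second divider: V_B = V_A × R4/(R3+R4) = 0.7933 × 0.7082 = 0.5618 V.

V_B ≈ 0.562 V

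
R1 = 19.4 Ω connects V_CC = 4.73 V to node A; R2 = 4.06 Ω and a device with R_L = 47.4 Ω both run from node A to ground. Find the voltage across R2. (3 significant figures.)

V_out ≈ 0.764 V

The load sits in parallel with R2, giving an effective lower resistance R2' = R2·R_L/(R2+R_L) = 3.740 Ω.
Then V_out = V_CC · R2'/(R1 + R2') = 4.73 × 3.740/23.14 = 0.7644 V.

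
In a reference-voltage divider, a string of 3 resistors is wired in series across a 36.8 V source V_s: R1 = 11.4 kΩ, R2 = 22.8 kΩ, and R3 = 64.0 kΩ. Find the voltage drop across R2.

V ≈ 8.54 V

Total series resistance ΣR = 11.4 + 22.8 + 64.0 = 98.20 kΩ.
V = V_s · R/ΣR = 36.8 × 0.2322 = 8.544 V.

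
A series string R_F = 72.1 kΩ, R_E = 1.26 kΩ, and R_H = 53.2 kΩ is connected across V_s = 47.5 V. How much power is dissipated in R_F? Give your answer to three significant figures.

P ≈ 10.2 mW

The common current is I = 47.5/126.6 = 0.3753 mA.
V(R_F) = I·R = 27.06 V; P = V·I = 27.06 × 0.3753 = 10.16 mW.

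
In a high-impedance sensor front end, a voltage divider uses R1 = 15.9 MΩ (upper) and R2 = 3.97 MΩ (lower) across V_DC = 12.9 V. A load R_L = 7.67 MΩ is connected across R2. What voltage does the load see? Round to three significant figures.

First combine the lower leg with the load: R2 ‖ R_L = 2.616 MΩ.
Then V_out = V_DC · R2'/(R1 + R2') = 12.9 × 2.616/18.52 = 1.823 V.

V_out ≈ 1.82 V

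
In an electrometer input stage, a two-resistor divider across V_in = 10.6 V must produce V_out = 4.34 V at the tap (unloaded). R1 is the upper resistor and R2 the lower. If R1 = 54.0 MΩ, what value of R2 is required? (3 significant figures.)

R2 ≈ 37.4 MΩ

V_out/V_in = R2/(R1+R2) = 0.4094.
R2 = R1 · 0.4094/(1 − 0.4094) = 37.44 MΩ.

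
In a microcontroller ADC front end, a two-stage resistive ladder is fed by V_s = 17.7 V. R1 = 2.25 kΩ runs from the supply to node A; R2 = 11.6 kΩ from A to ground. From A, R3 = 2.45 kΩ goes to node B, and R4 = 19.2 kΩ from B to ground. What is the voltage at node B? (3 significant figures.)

V_B ≈ 12.1 V

Node A sees R2 in parallel with the series input of stage 2, R3 + R4 = 21.65 kΩ.
Effective lower resistance at A: R2 ‖ 21.65 = 7.553 kΩ.
V_A = 17.7 × 7.553/(2.25 + 7.553) = 13.64 V.
Then the unloaded second divider: V_B = V_A × R4/(R3+R4) = 13.64 × 0.8868 = 12.09 V.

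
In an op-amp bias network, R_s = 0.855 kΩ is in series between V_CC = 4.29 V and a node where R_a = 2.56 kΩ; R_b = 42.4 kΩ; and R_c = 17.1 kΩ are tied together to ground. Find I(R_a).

I ≈ 1.19 mA

Parallel bank: R_p = 1/(1/2.56 + 1/42.4 + 1/17.1) = 2.116 kΩ.
Node voltage V_A = V_CC · R_p/(R_s + R_p) = 4.29 × 0.7122 = 3.055 V.
I(R_a) = V_A / R_a = 3.055/2.56 = 1.193 mA.
(Equivalently: I_total = 1.444 mA, then current-divider fraction G_k/ΣG = 0.8264.)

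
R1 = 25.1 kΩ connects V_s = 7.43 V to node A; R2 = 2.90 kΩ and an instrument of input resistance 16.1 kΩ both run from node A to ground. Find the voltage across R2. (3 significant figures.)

V_out ≈ 0.663 V

First combine the lower leg with the load: R2 ‖ R_L = 2.457 kΩ.
Now apply the divider: V_out = 7.43 × 0.08917 = 0.6626 V.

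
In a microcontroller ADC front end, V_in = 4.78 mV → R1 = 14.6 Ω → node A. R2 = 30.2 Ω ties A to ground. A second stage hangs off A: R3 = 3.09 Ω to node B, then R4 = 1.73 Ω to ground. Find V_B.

V_B ≈ 0.380 mV

Node A sees R2 in parallel with the series input of stage 2, R3 + R4 = 4.820 Ω.
Effective lower resistance at A: R2 ‖ 4.820 = 4.157 Ω.
So V_A = 4.78 × 0.2216 = 1.059 mV.
Then the unloaded second divider: V_B = V_A × R4/(R3+R4) = 1.059 × 0.3589 = 0.3802 mV.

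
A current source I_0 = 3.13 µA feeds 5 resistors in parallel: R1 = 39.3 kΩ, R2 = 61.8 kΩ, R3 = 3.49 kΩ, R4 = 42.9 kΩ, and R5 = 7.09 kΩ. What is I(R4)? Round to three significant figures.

ΣG = 1/39.3 + 1/61.8 + 1/3.49 + 1/42.9 + 1/7.09 = 0.4925.
Current divider: I(R4) = I_0 · G_k/ΣG = 3.13 × (0.02331/0.4925) = 3.13 × 0.04733 = 0.1481 µA.

I ≈ 0.148 µA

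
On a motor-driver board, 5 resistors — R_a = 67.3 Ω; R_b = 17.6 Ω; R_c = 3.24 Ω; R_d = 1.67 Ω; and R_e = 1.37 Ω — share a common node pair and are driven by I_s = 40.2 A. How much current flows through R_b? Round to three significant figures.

Conductances: ΣG = 1/67.3 + 1/17.6 + 1/3.24 + 1/1.67 + 1/1.37 = 1.709 (1/Ω).
R_b takes the fraction G_k/ΣG = 0.05682/1.709 = 0.03325, so I = 40.2 × 0.03325 = 1.336 A.

I ≈ 1.34 A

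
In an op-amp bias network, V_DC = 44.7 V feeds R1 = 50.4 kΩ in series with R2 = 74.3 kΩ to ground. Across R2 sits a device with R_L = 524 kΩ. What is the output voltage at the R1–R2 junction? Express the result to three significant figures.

V_out ≈ 25.2 V

The load sits in parallel with R2, giving an effective lower resistance R2' = R2·R_L/(R2+R_L) = 65.07 kΩ.
Now apply the divider: V_out = 44.7 × 0.5635 = 25.19 V.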